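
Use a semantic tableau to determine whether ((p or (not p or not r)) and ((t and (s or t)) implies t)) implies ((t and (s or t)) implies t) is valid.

Assume the negation and expand:
Initial set: {not (((p or (not p or not r)) and ((t and (s or t)) implies t)) implies ((t and (s or t)) implies t))}.
not (((p or (not p or not r)) and ((t and (s or t)) implies t)) implies ((t and (s or t)) implies t)): α-rule — add ((p or (not p or not r)) and ((t and (s or t)) implies t)), not ((t and (s or t)) implies t).
((p or (not p or not r)) and ((t and (s or t)) implies t)): α-rule — add (p or (not p or not r)), ((t and (s or t)) implies t).
not ((t and (s or t)) implies t): α-rule — add (t and (s or t)), not t.
(t and (s or t)): α-rule — add t, (s or t).
× closes — contains both t and not t.
All 1 branch closes.
Every branch closed, so the negation is unsatisfiable and the formula is valid.

Valid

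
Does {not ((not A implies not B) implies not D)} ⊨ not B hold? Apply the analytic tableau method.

No

Initial set: {not ((not A implies not B) implies not D); not not B}.
not ((not A implies not B) implies not D): α-rule — add (not A implies not B), not not D.
(not A implies not B): β-rule — branch into not not A  //  not B.
  branch 1 (add not not A):
    ○ open, literals {A=true, B=true, D=true}.
  branch 2 (add not B):
    × closes — contains both B and not B.
1 branch closed, 1 open.
An open branch gives a countermodel: A=true, B=true, D=true (unmentioned atoms arbitrary); the premises hold there but the conclusion fails.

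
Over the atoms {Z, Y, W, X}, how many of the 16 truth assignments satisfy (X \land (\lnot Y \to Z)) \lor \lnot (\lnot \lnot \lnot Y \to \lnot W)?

Initial set: {((X \land (\lnot Y \to Z)) \lor \lnot (\lnot \lnot \lnot Y \to \lnot W))}.
((X \land (\lnot Y \to Z)) \lor \lnot (\lnot \lnot \lnot Y \to \lnot W)): β-rule — branch into (X \land (\lnot Y \to Z))  //  \lnot (\lnot \lnot \lnot Y \to \lnot W).
  branch 1 (add (X \land (\lnot Y \to Z))):
    (X \land (\lnot Y \to Z)): α-rule — add X, (\lnot Y \to Z).
    (\lnot Y \to Z): β-rule — branch into \lnot \lnot Y  //  Z.
      branch 1.1 (add \lnot \lnot Y):
        ○ open, literals {X=true, Y=true}.
      branch 1.2 (add Z):
        ○ open, literals {X=true, Z=true}.
  branch 2 (add \lnot (\lnot \lnot \lnot Y \to \lnot W)):
    \lnot (\lnot \lnot \lnot Y \to \lnot W): α-rule — add \lnot \lnot \lnot Y, \lnot \lnot W.
    \lnot \lnot \lnot Y: drop double negation, giving \lnot Y.
    ○ open, literals {W=true, Y=false}.
0 branches closed, 3 open.
Each open branch fixes some atoms; the unmentioned ones are free. Counting distinct full assignments: branch {X=true, Y=true} (Z, W) contributes 4 new; branch {X=true, Z=true} (Y, W) contributes 2 new; branch {W=true, Y=false} (Z, X) contributes 3 new. Total: 9.

9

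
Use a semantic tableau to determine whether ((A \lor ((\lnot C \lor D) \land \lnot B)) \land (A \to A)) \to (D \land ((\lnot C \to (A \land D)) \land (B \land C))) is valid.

Assume the negation and expand:
Initial set: {\lnot (((A \lor ((\lnot C \lor D) \land \lnot B)) \land (A \to A)) \to (D \land ((\lnot C \to (A \land D)) \land (B \land C))))}.
\lnot (((A \lor ((\lnot C \lor D) \land \lnot B)) \land (A \to A)) \to (D \land ((\lnot C \to (A \land D)) \land (B \land C)))): α-rule — add ((A \lor ((\lnot C \lor D) \land \lnot B)) \land (A \to A)), \lnot (D \land ((\lnot C \to (A \land D)) \land (B \land C))).
((A \lor ((\lnot C \lor D) \land \lnot B)) \land (A \to A)): α-rule — add (A \lor ((\lnot C \lor D) \land \lnot B)), (A \to A).
\lnot (D \land ((\lnot C \to (A \land D)) \land (B \land C))): β-rule — branch into \lnot D  //  \lnot ((\lnot C \to (A \land D)) \land (B \land C)).
  branch 1 (add \lnot D):
    (A \lor ((\lnot C \lor D) \land \lnot B)): β-rule — branch into A  //  ((\lnot C \lor D) \land \lnot B).
      branch 1.1 (add A):
        (A \to A): β-rule — branch into \lnot A  //  A.
          branch 1.1.1 (add \lnot A):
            × closes — contains both A and \lnot A.
          branch 1.1.2 (add A):
            ○ open, literals {A=true, D=false}.
      branch 1.2 (add ((\lnot C \lor D) \land \lnot B)):
        ((\lnot C \lor D) \land \lnot B): α-rule — add (\lnot C \lor D), \lnot B.
        (A \to A): β-rule — branch into \lnot A  //  A.
          branch 1.2.1 (add \lnot A):
            (\lnot C \lor D): β-rule — branch into \lnot C  //  D.
              branch 1.2.1.1 (add \lnot C):
                ○ open, literals {A=false, B=false, C=false, D=false}.
              branch 1.2.1.2 (add D):
                × closes — contains both D and \lnot D.
          branch 1.2.2 (add A):
            (\lnot C \lor D): β-rule — branch into \lnot C  //  D.
              branch 1.2.2.1 (add \lnot C):
                ○ open, literals {A=true, B=false, C=false, D=false}.
              branch 1.2.2.2 (add D):
                × closes — contains both D and \lnot D.
  branch 2 (add \lnot ((\lnot C \to (A \land D)) \land (B \land C))):
    (A \lor ((\lnot C \lor D) \land \lnot B)): β-rule — branch into A  //  ((\lnot C \lor D) \land \lnot B).
      branch 2.1 (add A):
        (A \to A): β-rule — branch into \lnot A  //  A.
          branch 2.1.1 (add \lnot A):
            × closes — contains both A and \lnot A.
          branch 2.1.2 (add A):
            \lnot ((\lnot C \to (A \land D)) \land (B \land C)): β-rule — branch into \lnot (\lnot C \to (A \land D))  //  \lnot (B \land C).
              branch 2.1.2.1 (add \lnot (\lnot C \to (A \land D))):
                \lnot (\lnot C \to (A \land D)): α-rule — add \lnot C, \lnot (A \land D).
                \lnot (A \land D): β-rule — branch into \lnot A  //  \lnot D.
                  branch 2.1.2.1.1 (add \lnot A):
                    × closes — contains both A and \lnot A.
                  branch 2.1.2.1.2 (add \lnot D):
                    ○ open, literals {A=true, C=false, D=false}.
              branch 2.1.2.2 (add \lnot (B \land C)):
                \lnot (B \land C): β-rule — branch into \lnot B  //  \lnot C.
                  branch 2.1.2.2.1 (add \lnot B):
                    ○ open, literals {A=true, B=false}.
                  branch 2.1.2.2.2 (add \lnot C):
                    ○ open, literals {A=true, C=false}.
      branch 2.2 (add ((\lnot C \lor D) \land \lnot B)):
        ((\lnot C \lor D) \land \lnot B): α-rule — add (\lnot C \lor D), \lnot B.
        (A \to A): β-rule — branch into \lnot A  //  A.
          branch 2.2.1 (add \lnot A):
            \lnot ((\lnot C \to (A \land D)) \land (B \land C)): β-rule — branch into \lnot (\lnot C \to (A \land D))  //  \lnot (B \land C).
              branch 2.2.1.1 (add \lnot (\lnot C \to (A \land D))):
                \lnot (\lnot C \to (A \land D)): α-rule — add \lnot C, \lnot (A \land D).
                (\lnot C \lor D): β-rule — branch into \lnot C  //  D.
                  branch 2.2.1.1.1 (add \lnot C):
                    \lnot (A \land D): β-rule — branch into \lnot A  //  \lnot D.
                      branch 2.2.1.1.1.1 (add \lnot A):
                        ○ open, literals {A=false, B=false, C=false}.
                      branch 2.2.1.1.1.2 (add \lnot D):
                        ○ open, literals {A=false, B=false, C=false, D=false}.
                  branch 2.2.1.1.2 (add D):
                    \lnot (A \land D): β-rule — branch into \lnot A  //  \lnot D.
                      branch 2.2.1.1.2.1 (add \lnot A):
                        ○ open, literals {A=false, B=false, C=false, D=true}.
                      branch 2.2.1.1.2.2 (add \lnot D):
                        × closes — contains both D and \lnot D.
              branch 2.2.1.2 (add \lnot (B \land C)):
                (\lnot C \lor D): β-rule — branch into \lnot C  //  D.
                  branch 2.2.1.2.1 (add \lnot C):
                    \lnot (B \land C): β-rule — branch into \lnot B  //  \lnot C.
                      branch 2.2.1.2.1.1 (add \lnot B):
                        ○ open, literals {A=false, B=false, C=false}.
                      branch 2.2.1.2.1.2 (add \lnot C):
                        ○ open, literals {A=false, B=false, C=false}.
                  branch 2.2.1.2.2 (add D):
                    \lnot (B \land C): β-rule — branch into \lnot B  //  \lnot C.
                      branch 2.2.1.2.2.1 (add \lnot B):
                        ○ open, literals {A=false, B=false, D=true}.
                      branch 2.2.1.2.2.2 (add \lnot C):
                        ○ open, literals {A=false, B=false, C=false, D=true}.
          branch 2.2.2 (add A):
            \lnot ((\lnot C \to (A \land D)) \land (B \land C)): β-rule — branch into \lnot (\lnot C \to (A \land D))  //  \lnot (B \land C).
              branch 2.2.2.1 (add \lnot (\lnot C \to (A \land D))):
                \lnot (\lnot C \to (A \land D)): α-rule — add \lnot C, \lnot (A \land D).
                (\lnot C \lor D): β-rule — branch into \lnot C  //  D.
                  branch 2.2.2.1.1 (add \lnot C):
                    \lnot (A \land D): β-rule — branch into \lnot A  //  \lnot D.
                      branch 2.2.2.1.1.1 (add \lnot A):
                        × closes — contains both A and \lnot A.
                      branch 2.2.2.1.1.2 (add \lnot D):
                        ○ open, literals {A=true, B=false, C=false, D=false}.
                  branch 2.2.2.1.2 (add D):
                    \lnot (A \land D): β-rule — branch into \lnot A  //  \lnot D.
                      branch 2.2.2.1.2.1 (add \lnot A):
                        × closes — contains both A and \lnot A.
                      branch 2.2.2.1.2.2 (add \lnot D):
                        × closes — contains both D and \lnot D.
              branch 2.2.2.2 (add \lnot (B \land C)):
                (\lnot C \lor D): β-rule — branch into \lnot C  //  D.
                  branch 2.2.2.2.1 (add \lnot C):
                    \lnot (B \land C): β-rule — branch into \lnot B  //  \lnot C.
                      branch 2.2.2.2.1.1 (add \lnot B):
                        ○ open, literals {A=true, B=false, C=false}.
                      branch 2.2.2.2.1.2 (add \lnot C):
                        ○ open, literals {A=true, B=false, C=false}.
                  branch 2.2.2.2.2 (add D):
                    \lnot (B \land C): β-rule — branch into \lnot B  //  \lnot C.
                      branch 2.2.2.2.2.1 (add \lnot B):
                        ○ open, literals {A=true, B=false, D=true}.
                      branch 2.2.2.2.2.2 (add \lnot C):
                        ○ open, literals {A=true, B=false, C=false, D=true}.
9 branches closed, 18 open.
An open branch gives a countermodel: A=true, D=false (unmentioned atoms arbitrary); under it the original formula is false.

Not valid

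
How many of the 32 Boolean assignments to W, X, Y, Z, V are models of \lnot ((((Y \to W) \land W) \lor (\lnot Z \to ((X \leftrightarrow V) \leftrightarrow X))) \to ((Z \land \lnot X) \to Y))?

4

Initial set: {\lnot ((((Y \to W) \land W) \lor (\lnot Z \to ((X \leftrightarrow V) \leftrightarrow X))) \to ((Z \land \lnot X) \to Y))}.
\lnot ((((Y \to W) \land W) \lor (\lnot Z \to ((X \leftrightarrow V) \leftrightarrow X))) \to ((Z \land \lnot X) \to Y)): α-rule — add (((Y \to W) \land W) \lor (\lnot Z \to ((X \leftrightarrow V) \leftrightarrow X))), \lnot ((Z \land \lnot X) \to Y).
\lnot ((Z \land \lnot X) \to Y): α-rule — add (Z \land \lnot X), \lnot Y.
(Z \land \lnot X): α-rule — add Z, \lnot X.
(((Y \to W) \land W) \lor (\lnot Z \to ((X \leftrightarrow V) \leftrightarrow X))): β-rule — branch into ((Y \to W) \land W)  //  (\lnot Z \to ((X \leftrightarrow V) \leftrightarrow X)).
  branch 1 (add ((Y \to W) \land W)):
    ((Y \to W) \land W): α-rule — add (Y \to W), W.
    (Y \to W): β-rule — branch into \lnot Y  //  W.
      branch 1.1 (add \lnot Y):
        ○ open, literals {W=T, X=F, Y=F, Z=T}.
      branch 1.2 (add W):
        ○ open, literals {W=T, X=F, Y=F, Z=T}.
  branch 2 (add (\lnot Z \to ((X \leftrightarrow V) \leftrightarrow X))):
    (\lnot Z \to ((X \leftrightarrow V) \leftrightarrow X)): β-rule — branch into \lnot \lnot Z  //  ((X \leftrightarrow V) \leftrightarrow X).
      branch 2.1 (add \lnot \lnot Z):
        ○ open, literals {X=F, Y=F, Z=T}.
      branch 2.2 (add ((X \leftrightarrow V) \leftrightarrow X)):
        ((X \leftrightarrow V) \leftrightarrow X): β-rule — branch into (X \leftrightarrow V), X  //  \lnot (X \leftrightarrow V), \lnot X.
          branch 2.2.1 (add (X \leftrightarrow V), X):
            × closes — contains both X and \lnot X.
          branch 2.2.2 (add \lnot (X \leftrightarrow V), \lnot X):
            \lnot (X \leftrightarrow V): β-rule — branch into X, \lnot V  //  \lnot X, V.
              branch 2.2.2.1 (add X, \lnot V):
                × closes — contains both X and \lnot X.
              branch 2.2.2.2 (add \lnot X, V):
                ○ open, literals {V=T, X=F, Y=F, Z=T}.
2 branches closed, 4 open.
Each open branch fixes some atoms; the unmentioned ones are free. Counting distinct full assignments: branch {W=T, X=F, Y=F, Z=T} (V) contributes 2 new; branch {W=T, X=F, Y=F, Z=T} (V) contributes 0 new; branch {X=F, Y=F, Z=T} (W, V) contributes 2 new; branch {V=T, X=F, Y=F, Z=T} (W) contributes 0 new. Total: 4.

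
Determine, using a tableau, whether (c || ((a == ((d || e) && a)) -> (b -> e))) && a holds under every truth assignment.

Assume the negation and expand:
Initial set: {!((c || ((a == ((d || e) && a)) -> (b -> e))) && a)}.
!((c || ((a == ((d || e) && a)) -> (b -> e))) && a): β-rule — branch into !(c || ((a == ((d || e) && a)) -> (b -> e)))  //  !a.
  branch 1 (add !(c || ((a == ((d || e) && a)) -> (b -> e)))):
    !(c || ((a == ((d || e) && a)) -> (b -> e))): α-rule — add !c, !((a == ((d || e) && a)) -> (b -> e)).
    !((a == ((d || e) && a)) -> (b -> e)): α-rule — add (a == ((d || e) && a)), !(b -> e).
    !(b -> e): α-rule — add b, !e.
    (a == ((d || e) && a)): β-rule — branch into a, ((d || e) && a)  //  !a, !((d || e) && a).
      branch 1.1 (add a, ((d || e) && a)):
        ((d || e) && a): α-rule — add (d || e), a.
        (d || e): β-rule — branch into d  //  e.
          branch 1.1.1 (add d):
            ○ open, literals {a=true, b=true, c=false, d=true, e=false}.
          branch 1.1.2 (add e):
            × closes — contains both e and !e.
      branch 1.2 (add !a, !((d || e) && a)):
        !((d || e) && a): β-rule — branch into !(d || e)  //  !a.
          branch 1.2.1 (add !(d || e)):
            !(d || e): α-rule — add !d, !e.
            ○ open, literals {a=false, b=true, c=false, d=false, e=false}.
          branch 1.2.2 (add !a):
            ○ open, literals {a=false, b=true, c=false, e=false}.
  branch 2 (add !a):
    ○ open, literals {a=false}.
1 branch closed, 4 open.
An open branch gives a countermodel: a=true, b=true, c=false, d=true, e=false (unmentioned atoms arbitrary); under it the original formula is false.

Not valid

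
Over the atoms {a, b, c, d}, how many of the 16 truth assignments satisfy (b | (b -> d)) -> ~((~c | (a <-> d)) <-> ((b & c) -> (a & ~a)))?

4

Initial set: {((b | (b -> d)) -> ~((~c | (a <-> d)) <-> ((b & c) -> (a & ~a))))}.
((b | (b -> d)) -> ~((~c | (a <-> d)) <-> ((b & c) -> (a & ~a)))): β-rule — branch into ~(b | (b -> d))  //  ~((~c | (a <-> d)) <-> ((b & c) -> (a & ~a))).
  branch 1 (add ~(b | (b -> d))):
    ~(b | (b -> d)): α-rule — add ~b, ~(b -> d).
    ~(b -> d): α-rule — add b, ~d.
    × closes — contains both b and ~b.
  branch 2 (add ~((~c | (a <-> d)) <-> ((b & c) -> (a & ~a)))):
    ~((~c | (a <-> d)) <-> ((b & c) -> (a & ~a))): β-rule — branch into (~c | (a <-> d)), ~((b & c) -> (a & ~a))  //  ~(~c | (a <-> d)), ((b & c) -> (a & ~a)).
      branch 2.1 (add (~c | (a <-> d)), ~((b & c) -> (a & ~a))):
        ~((b & c) -> (a & ~a)): α-rule — add (b & c), ~(a & ~a).
        (b & c): α-rule — add b, c.
        (~c | (a <-> d)): β-rule — branch into ~c  //  (a <-> d).
          branch 2.1.1 (add ~c):
            × closes — contains both c and ~c.
          branch 2.1.2 (add (a <-> d)):
            ~(a & ~a): β-rule — branch into ~a  //  ~~a.
              branch 2.1.2.1 (add ~a):
                (a <-> d): β-rule — branch into a, d  //  ~a, ~d.
                  branch 2.1.2.1.1 (add a, d):
                    × closes — contains both a and ~a.
                  branch 2.1.2.1.2 (add ~a, ~d):
                    ○ open, literals {a=F, b=T, c=T, d=F}.
              branch 2.1.2.2 (add ~~a):
                (a <-> d): β-rule — branch into a, d  //  ~a, ~d.
                  branch 2.1.2.2.1 (add a, d):
                    ○ open, literals {a=T, b=T, c=T, d=T}.
                  branch 2.1.2.2.2 (add ~a, ~d):
                    × closes — contains both a and ~a.
      branch 2.2 (add ~(~c | (a <-> d)), ((b & c) -> (a & ~a))):
        ~(~c | (a <-> d)): α-rule — add ~~c, ~(a <-> d).
        ((b & c) -> (a & ~a)): β-rule — branch into ~(b & c)  //  (a & ~a).
          branch 2.2.1 (add ~(b & c)):
            ~(a <-> d): β-rule — branch into a, ~d  //  ~a, d.
              branch 2.2.1.1 (add a, ~d):
                ~(b & c): β-rule — branch into ~b  //  ~c.
                  branch 2.2.1.1.1 (add ~b):
                    ○ open, literals {a=T, b=F, c=T, d=F}.
                  branch 2.2.1.1.2 (add ~c):
                    × closes — contains both c and ~c.
              branch 2.2.1.2 (add ~a, d):
                ~(b & c): β-rule — branch into ~b  //  ~c.
                  branch 2.2.1.2.1 (add ~b):
                    ○ open, literals {a=F, b=F, c=T, d=T}.
                  branch 2.2.1.2.2 (add ~c):
                    × closes — contains both c and ~c.
          branch 2.2.2 (add (a & ~a)):
            (a & ~a): α-rule — add a, ~a.
            × closes — contains both a and ~a.
7 branches closed, 4 open.
Each open branch fixes some atoms; the unmentioned ones are free. Counting distinct full assignments: branch {a=F, b=T, c=T, d=F} (none free) contributes 1 new; branch {a=T, b=T, c=T, d=T} (none free) contributes 1 new; branch {a=T, b=F, c=T, d=F} (none free) contributes 1 new; branch {a=F, b=F, c=T, d=T} (none free) contributes 1 new. Total: 4.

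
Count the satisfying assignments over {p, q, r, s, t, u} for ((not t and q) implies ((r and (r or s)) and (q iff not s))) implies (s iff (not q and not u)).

40

Initial set: {(((not t and q) implies ((r and (r or s)) and (q iff not s))) implies (s iff (not q and not u)))}.
(((not t and q) implies ((r and (r or s)) and (q iff not s))) implies (s iff (not q and not u))): β-rule — branch into not ((not t and q) implies ((r and (r or s)) and (q iff not s)))  //  (s iff (not q and not u)).
  branch 1 (add not ((not t and q) implies ((r and (r or s)) and (q iff not s)))):
    not ((not t and q) implies ((r and (r or s)) and (q iff not s))): α-rule — add (not t and q), not ((r and (r or s)) and (q iff not s)).
    (not t and q): α-rule — add not t, q.
    not ((r and (r or s)) and (q iff not s)): β-rule — branch into not (r and (r or s))  //  not (q iff not s).
      branch 1.1 (add not (r and (r or s))):
        not (r and (r or s)): β-rule — branch into not r  //  not (r or s).
          branch 1.1.1 (add not r):
            ○ open, literals {q=T, r=F, t=F}.
          branch 1.1.2 (add not (r or s)):
            not (r or s): α-rule — add not r, not s.
            ○ open, literals {q=T, r=F, s=F, t=F}.
      branch 1.2 (add not (q iff not s)):
        not (q iff not s): β-rule — branch into q, not not s  //  not q, not s.
          branch 1.2.1 (add q, not not s):
            ○ open, literals {q=T, s=T, t=F}.
          branch 1.2.2 (add not q, not s):
            × closes — contains both q and not q.
  branch 2 (add (s iff (not q and not u))):
    (s iff (not q and not u)): β-rule — branch into s, (not q and not u)  //  not s, not (not q and not u).
      branch 2.1 (add s, (not q and not u)):
        (not q and not u): α-rule — add not q, not u.
        ○ open, literals {q=F, s=T, u=F}.
      branch 2.2 (add not s, not (not q and not u)):
        not (not q and not u): β-rule — branch into not not q  //  not not u.
          branch 2.2.1 (add not not q):
            ○ open, literals {q=T, s=F}.
          branch 2.2.2 (add not not u):
            ○ open, literals {s=F, u=T}.
1 branch closed, 6 open.
Each open branch fixes some atoms; the unmentioned ones are free. Counting distinct full assignments: branch {q=T, r=F, t=F} (p, s, u) contributes 8 new; branch {q=T, r=F, s=F, t=F} (p, u) contributes 0 new; branch {q=T, s=T, t=F} (p, r, u) contributes 4 new; branch {q=F, s=T, u=F} (p, r, t) contributes 8 new; branch {q=T, s=F} (p, r, t, u) contributes 12 new; branch {s=F, u=T} (p, q, r, t) contributes 8 new. Total: 40.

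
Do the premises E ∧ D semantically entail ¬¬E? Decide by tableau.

Yes

Initial set: {(E ∧ D); ¬¬¬E}.
(E ∧ D): α-rule — add E, D.
¬¬¬E: drop double negation, giving ¬E.
× closes — contains both E and ¬E.
All 1 branch closes.
Every branch closed, so the premises entail the conclusion.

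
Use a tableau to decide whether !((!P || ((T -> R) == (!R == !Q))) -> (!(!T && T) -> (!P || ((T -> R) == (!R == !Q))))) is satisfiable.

Unsatisfiable

Initial set: {!((!P || ((T -> R) == (!R == !Q))) -> (!(!T && T) -> (!P || ((T -> R) == (!R == !Q)))))}.
!((!P || ((T -> R) == (!R == !Q))) -> (!(!T && T) -> (!P || ((T -> R) == (!R == !Q))))): α-rule — add (!P || ((T -> R) == (!R == !Q))), !(!(!T && T) -> (!P || ((T -> R) == (!R == !Q)))).
!(!(!T && T) -> (!P || ((T -> R) == (!R == !Q)))): α-rule — add !(!T && T), !(!P || ((T -> R) == (!R == !Q))).
!(!P || ((T -> R) == (!R == !Q))): α-rule — add !!P, !((T -> R) == (!R == !Q)).
(!P || ((T -> R) == (!R == !Q))): β-rule — branch into !P  //  ((T -> R) == (!R == !Q)).
  branch 1 (add !P):
    × closes — contains both P and !P.
  branch 2 (add ((T -> R) == (!R == !Q))):
    !(!T && T): β-rule — branch into !!T  //  !T.
      branch 2.1 (add !!T):
        !((T -> R) == (!R == !Q)): β-rule — branch into (T -> R), !(!R == !Q)  //  !(T -> R), (!R == !Q).
          branch 2.1.1 (add (T -> R), !(!R == !Q)):
            ((T -> R) == (!R == !Q)): β-rule — branch into (T -> R), (!R == !Q)  //  !(T -> R), !(!R == !Q).
              branch 2.1.1.1 (add (T -> R), (!R == !Q)):
                (T -> R): β-rule — branch into !T  //  R.
                  branch 2.1.1.1.1 (add !T):
                    × closes — contains both T and !T.
                  branch 2.1.1.1.2 (add R):
                    !(!R == !Q): β-rule — branch into !R, !!Q  //  !!R, !Q.
                      branch 2.1.1.1.2.1 (add !R, !!Q):
                        × closes — contains both R and !R.
                      branch 2.1.1.1.2.2 (add !!R, !Q):
                        (T -> R): β-rule — branch into !T  //  R.
                          branch 2.1.1.1.2.2.1 (add !T):
                            × closes — contains both T and !T.
                          branch 2.1.1.1.2.2.2 (add R):
                            (!R == !Q): β-rule — branch into !R, !Q  //  !!R, !!Q.
                              branch 2.1.1.1.2.2.2.1 (add !R, !Q):
                                × closes — contains both R and !R.
                              branch 2.1.1.1.2.2.2.2 (add !!R, !!Q):
                                × closes — contains both Q and !Q.
              branch 2.1.1.2 (add !(T -> R), !(!R == !Q)):
                !(T -> R): α-rule — add T, !R.
                (T -> R): β-rule — branch into !T  //  R.
                  branch 2.1.1.2.1 (add !T):
                    × closes — contains both T and !T.
                  branch 2.1.1.2.2 (add R):
                    × closes — contains both R and !R.
          branch 2.1.2 (add !(T -> R), (!R == !Q)):
            !(T -> R): α-rule — add T, !R.
            ((T -> R) == (!R == !Q)): β-rule — branch into (T -> R), (!R == !Q)  //  !(T -> R), !(!R == !Q).
              branch 2.1.2.1 (add (T -> R), (!R == !Q)):
                (!R == !Q): β-rule — branch into !R, !Q  //  !!R, !!Q.
                  branch 2.1.2.1.1 (add !R, !Q):
                    (T -> R): β-rule — branch into !T  //  R.
                      branch 2.1.2.1.1.1 (add !T):
                        × closes — contains both T and !T.
                      branch 2.1.2.1.1.2 (add R):
                        × closes — contains both R and !R.
                  branch 2.1.2.1.2 (add !!R, !!Q):
                    × closes — contains both R and !R.
              branch 2.1.2.2 (add !(T -> R), !(!R == !Q)):
                !(T -> R): α-rule — add T, !R.
                (!R == !Q): β-rule — branch into !R, !Q  //  !!R, !!Q.
                  branch 2.1.2.2.1 (add !R, !Q):
                    !(!R == !Q): β-rule — branch into !R, !!Q  //  !!R, !Q.
                      branch 2.1.2.2.1.1 (add !R, !!Q):
                        × closes — contains both Q and !Q.
                      branch 2.1.2.2.1.2 (add !!R, !Q):
                        × closes — contains both R and !R.
                  branch 2.1.2.2.2 (add !!R, !!Q):
                    × closes — contains both R and !R.
      branch 2.2 (add !T):
        !((T -> R) == (!R == !Q)): β-rule — branch into (T -> R), !(!R == !Q)  //  !(T -> R), (!R == !Q).
          branch 2.2.1 (add (T -> R), !(!R == !Q)):
            ((T -> R) == (!R == !Q)): β-rule — branch into (T -> R), (!R == !Q)  //  !(T -> R), !(!R == !Q).
              branch 2.2.1.1 (add (T -> R), (!R == !Q)):
                (T -> R): β-rule — branch into !T  //  R.
                  branch 2.2.1.1.1 (add !T):
                    !(!R == !Q): β-rule — branch into !R, !!Q  //  !!R, !Q.
                      branch 2.2.1.1.1.1 (add !R, !!Q):
                        (T -> R): β-rule — branch into !T  //  R.
                          branch 2.2.1.1.1.1.1 (add !T):
                            (!R == !Q): β-rule — branch into !R, !Q  //  !!R, !!Q.
                              branch 2.2.1.1.1.1.1.1 (add !R, !Q):
                                × closes — contains both Q and !Q.
                              branch 2.2.1.1.1.1.1.2 (add !!R, !!Q):
                                × closes — contains both R and !R.
                          branch 2.2.1.1.1.1.2 (add R):
                            × closes — contains both R and !R.
                      branch 2.2.1.1.1.2 (add !!R, !Q):
                        (T -> R): β-rule — branch into !T  //  R.
                          branch 2.2.1.1.1.2.1 (add !T):
                            (!R == !Q): β-rule — branch into !R, !Q  //  !!R, !!Q.
                              branch 2.2.1.1.1.2.1.1 (add !R, !Q):
                                × closes — contains both R and !R.
                              branch 2.2.1.1.1.2.1.2 (add !!R, !!Q):
                                × closes — contains both Q and !Q.
                          branch 2.2.1.1.1.2.2 (add R):
                            (!R == !Q): β-rule — branch into !R, !Q  //  !!R, !!Q.
                              branch 2.2.1.1.1.2.2.1 (add !R, !Q):
                                × closes — contains both R and !R.
                              branch 2.2.1.1.1.2.2.2 (add !!R, !!Q):
                                × closes — contains both Q and !Q.
                  branch 2.2.1.1.2 (add R):
                    !(!R == !Q): β-rule — branch into !R, !!Q  //  !!R, !Q.
                      branch 2.2.1.1.2.1 (add !R, !!Q):
                        × closes — contains both R and !R.
                      branch 2.2.1.1.2.2 (add !!R, !Q):
                        (T -> R): β-rule — branch into !T  //  R.
                          branch 2.2.1.1.2.2.1 (add !T):
                            (!R == !Q): β-rule — branch into !R, !Q  //  !!R, !!Q.
                              branch 2.2.1.1.2.2.1.1 (add !R, !Q):
                                × closes — contains both R and !R.
                              branch 2.2.1.1.2.2.1.2 (add !!R, !!Q):
                                × closes — contains both Q and !Q.
                          branch 2.2.1.1.2.2.2 (add R):
                            (!R == !Q): β-rule — branch into !R, !Q  //  !!R, !!Q.
                              branch 2.2.1.1.2.2.2.1 (add !R, !Q):
                                × closes — contains both R and !R.
                              branch 2.2.1.1.2.2.2.2 (add !!R, !!Q):
                                × closes — contains both Q and !Q.
              branch 2.2.1.2 (add !(T -> R), !(!R == !Q)):
                !(T -> R): α-rule — add T, !R.
                × closes — contains both T and !T.
          branch 2.2.2 (add !(T -> R), (!R == !Q)):
            !(T -> R): α-rule — add T, !R.
            × closes — contains both T and !T.
All 28 branches close.
Every branch closed; the formula is unsatisfiable.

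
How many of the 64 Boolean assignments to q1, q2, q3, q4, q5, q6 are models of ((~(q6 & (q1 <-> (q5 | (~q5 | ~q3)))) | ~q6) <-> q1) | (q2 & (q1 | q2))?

40

Initial set: {(((~(q6 & (q1 <-> (q5 | (~q5 | ~q3)))) | ~q6) <-> q1) | (q2 & (q1 | q2)))}.
(((~(q6 & (q1 <-> (q5 | (~q5 | ~q3)))) | ~q6) <-> q1) | (q2 & (q1 | q2))): β-rule — branch into ((~(q6 & (q1 <-> (q5 | (~q5 | ~q3)))) | ~q6) <-> q1)  //  (q2 & (q1 | q2)).
  branch 1 (add ((~(q6 & (q1 <-> (q5 | (~q5 | ~q3)))) | ~q6) <-> q1)):
    ((~(q6 & (q1 <-> (q5 | (~q5 | ~q3)))) | ~q6) <-> q1): β-rule — branch into (~(q6 & (q1 <-> (q5 | (~q5 | ~q3)))) | ~q6), q1  //  ~(~(q6 & (q1 <-> (q5 | (~q5 | ~q3)))) | ~q6), ~q1.
      branch 1.1 (add (~(q6 & (q1 <-> (q5 | (~q5 | ~q3)))) | ~q6), q1):
        (~(q6 & (q1 <-> (q5 | (~q5 | ~q3)))) | ~q6): β-rule — branch into ~(q6 & (q1 <-> (q5 | (~q5 | ~q3))))  //  ~q6.
          branch 1.1.1 (add ~(q6 & (q1 <-> (q5 | (~q5 | ~q3))))):
            ~(q6 & (q1 <-> (q5 | (~q5 | ~q3)))): β-rule — branch into ~q6  //  ~(q1 <-> (q5 | (~q5 | ~q3))).
              branch 1.1.1.1 (add ~q6):
                ○ open, literals {q1=T, q6=F}.
              branch 1.1.1.2 (add ~(q1 <-> (q5 | (~q5 | ~q3)))):
                ~(q1 <-> (q5 | (~q5 | ~q3))): β-rule — branch into q1, ~(q5 | (~q5 | ~q3))  //  ~q1, (q5 | (~q5 | ~q3)).
                  branch 1.1.1.2.1 (add q1, ~(q5 | (~q5 | ~q3))):
                    ~(q5 | (~q5 | ~q3)): α-rule — add ~q5, ~(~q5 | ~q3).
                    ~(~q5 | ~q3): α-rule — add ~~q5, ~~q3.
                    × closes — contains both q5 and ~q5.
                  branch 1.1.1.2.2 (add ~q1, (q5 | (~q5 | ~q3))):
                    × closes — contains both q1 and ~q1.
          branch 1.1.2 (add ~q6):
            ○ open, literals {q1=T, q6=F}.
      branch 1.2 (add ~(~(q6 & (q1 <-> (q5 | (~q5 | ~q3)))) | ~q6), ~q1):
        ~(~(q6 & (q1 <-> (q5 | (~q5 | ~q3)))) | ~q6): α-rule — add ~~(q6 & (q1 <-> (q5 | (~q5 | ~q3)))), ~~q6.
        ~~(q6 & (q1 <-> (q5 | (~q5 | ~q3)))): α-rule — add q6, (q1 <-> (q5 | (~q5 | ~q3))).
        (q1 <-> (q5 | (~q5 | ~q3))): β-rule — branch into q1, (q5 | (~q5 | ~q3))  //  ~q1, ~(q5 | (~q5 | ~q3)).
          branch 1.2.1 (add q1, (q5 | (~q5 | ~q3))):
            × closes — contains both q1 and ~q1.
          branch 1.2.2 (add ~q1, ~(q5 | (~q5 | ~q3))):
            ~(q5 | (~q5 | ~q3)): α-rule — add ~q5, ~(~q5 | ~q3).
            ~(~q5 | ~q3): α-rule — add ~~q5, ~~q3.
            × closes — contains both q5 and ~q5.
  branch 2 (add (q2 & (q1 | q2))):
    (q2 & (q1 | q2)): α-rule — add q2, (q1 | q2).
    (q1 | q2): β-rule — branch into q1  //  q2.
      branch 2.1 (add q1):
        ○ open, literals {q1=T, q2=T}.
      branch 2.2 (add q2):
        ○ open, literals {q2=T}.
4 branches closed, 4 open.
Each open branch fixes some atoms; the unmentioned ones are free. Counting distinct full assignments: branch {q1=T, q6=F} (q2, q3, q4, q5) contributes 16 new; branch {q1=T, q6=F} (q2, q3, q4, q5) contributes 0 new; branch {q1=T, q2=T} (q3, q4, q5, q6) contributes 8 new; branch {q2=T} (q1, q3, q4, q5, q6) contributes 16 new. Total: 40.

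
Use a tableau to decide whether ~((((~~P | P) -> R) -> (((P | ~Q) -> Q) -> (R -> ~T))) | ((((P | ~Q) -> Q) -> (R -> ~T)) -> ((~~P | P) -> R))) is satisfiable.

Initial set: {~((((~~P | P) -> R) -> (((P | ~Q) -> Q) -> (R -> ~T))) | ((((P | ~Q) -> Q) -> (R -> ~T)) -> ((~~P | P) -> R)))}.
~((((~~P | P) -> R) -> (((P | ~Q) -> Q) -> (R -> ~T))) | ((((P | ~Q) -> Q) -> (R -> ~T)) -> ((~~P | P) -> R))): α-rule — add ~(((~~P | P) -> R) -> (((P | ~Q) -> Q) -> (R -> ~T))), ~((((P | ~Q) -> Q) -> (R -> ~T)) -> ((~~P | P) -> R)).
~(((~~P | P) -> R) -> (((P | ~Q) -> Q) -> (R -> ~T))): α-rule — add ((~~P | P) -> R), ~(((P | ~Q) -> Q) -> (R -> ~T)).
~((((P | ~Q) -> Q) -> (R -> ~T)) -> ((~~P | P) -> R)): α-rule — add (((P | ~Q) -> Q) -> (R -> ~T)), ~((~~P | P) -> R).
~(((P | ~Q) -> Q) -> (R -> ~T)): α-rule — add ((P | ~Q) -> Q), ~(R -> ~T).
~((~~P | P) -> R): α-rule — add (~~P | P), ~R.
~(R -> ~T): α-rule — add R, ~~T.
× closes — contains both R and ~R.
All 1 branch closes.
Every branch closed; the formula is unsatisfiable.

Unsatisfiable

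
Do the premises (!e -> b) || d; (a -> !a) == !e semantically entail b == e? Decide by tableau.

No

Initial set: {((!e -> b) || d); ((a -> !a) == !e); !(b == e)}.
((!e -> b) || d): β-rule — branch into (!e -> b)  //  d.
  branch 1 (add (!e -> b)):
    ((a -> !a) == !e): β-rule — branch into (a -> !a), !e  //  !(a -> !a), !!e.
      branch 1.1 (add (a -> !a), !e):
        !(b == e): β-rule — branch into b, !e  //  !b, e.
          branch 1.1.1 (add b, !e):
            (!e -> b): β-rule — branch into !!e  //  b.
              branch 1.1.1.1 (add !!e):
                × closes — contains both e and !e.
              branch 1.1.1.2 (add b):
                (a -> !a): β-rule — branch into !a  //  !a.
                  branch 1.1.1.2.1 (add !a):
                    ○ open, literals {a=F, b=T, e=F}.
                  branch 1.1.1.2.2 (add !a):
                    ○ open, literals {a=F, b=T, e=F}.
          branch 1.1.2 (add !b, e):
            × closes — contains both e and !e.
      branch 1.2 (add !(a -> !a), !!e):
        !(a -> !a): α-rule — add a, !!a.
        !(b == e): β-rule — branch into b, !e  //  !b, e.
          branch 1.2.1 (add b, !e):
            × closes — contains both e and !e.
          branch 1.2.2 (add !b, e):
            (!e -> b): β-rule — branch into !!e  //  b.
              branch 1.2.2.1 (add !!e):
                ○ open, literals {a=T, b=F, e=T}.
              branch 1.2.2.2 (add b):
                × closes — contains both b and !b.
  branch 2 (add d):
    ((a -> !a) == !e): β-rule — branch into (a -> !a), !e  //  !(a -> !a), !!e.
      branch 2.1 (add (a -> !a), !e):
        !(b == e): β-rule — branch into b, !e  //  !b, e.
          branch 2.1.1 (add b, !e):
            (a -> !a): β-rule — branch into !a  //  !a.
              branch 2.1.1.1 (add !a):
                ○ open, literals {a=F, b=T, d=T, e=F}.
              branch 2.1.1.2 (add !a):
                ○ open, literals {a=F, b=T, d=T, e=F}.
          branch 2.1.2 (add !b, e):
            × closes — contains both e and !e.
      branch 2.2 (add !(a -> !a), !!e):
        !(a -> !a): α-rule — add a, !!a.
        !(b == e): β-rule — branch into b, !e  //  !b, e.
          branch 2.2.1 (add b, !e):
            × closes — contains both e and !e.
          branch 2.2.2 (add !b, e):
            ○ open, literals {a=T, b=F, d=T, e=T}.
6 branches closed, 6 open.
An open branch gives a countermodel: a=F, b=T, e=F (unmentioned atoms arbitrary); the premises hold there but the conclusion fails.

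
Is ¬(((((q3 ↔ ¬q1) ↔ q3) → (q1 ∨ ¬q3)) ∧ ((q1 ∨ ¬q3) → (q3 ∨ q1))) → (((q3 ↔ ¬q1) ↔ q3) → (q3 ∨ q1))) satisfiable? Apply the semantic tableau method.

Initial set: {¬(((((q3 ↔ ¬q1) ↔ q3) → (q1 ∨ ¬q3)) ∧ ((q1 ∨ ¬q3) → (q3 ∨ q1))) → (((q3 ↔ ¬q1) ↔ q3) → (q3 ∨ q1)))}.
¬(((((q3 ↔ ¬q1) ↔ q3) → (q1 ∨ ¬q3)) ∧ ((q1 ∨ ¬q3) → (q3 ∨ q1))) → (((q3 ↔ ¬q1) ↔ q3) → (q3 ∨ q1))): α-rule — add ((((q3 ↔ ¬q1) ↔ q3) → (q1 ∨ ¬q3)) ∧ ((q1 ∨ ¬q3) → (q3 ∨ q1))), ¬(((q3 ↔ ¬q1) ↔ q3) → (q3 ∨ q1)).
((((q3 ↔ ¬q1) ↔ q3) → (q1 ∨ ¬q3)) ∧ ((q1 ∨ ¬q3) → (q3 ∨ q1))): α-rule — add (((q3 ↔ ¬q1) ↔ q3) → (q1 ∨ ¬q3)), ((q1 ∨ ¬q3) → (q3 ∨ q1)).
¬(((q3 ↔ ¬q1) ↔ q3) → (q3 ∨ q1)): α-rule — add ((q3 ↔ ¬q1) ↔ q3), ¬(q3 ∨ q1).
¬(q3 ∨ q1): α-rule — add ¬q3, ¬q1.
(((q3 ↔ ¬q1) ↔ q3) → (q1 ∨ ¬q3)): β-rule — branch into ¬((q3 ↔ ¬q1) ↔ q3)  //  (q1 ∨ ¬q3).
  branch 1 (add ¬((q3 ↔ ¬q1) ↔ q3)):
    ((q1 ∨ ¬q3) → (q3 ∨ q1)): β-rule — branch into ¬(q1 ∨ ¬q3)  //  (q3 ∨ q1).
      branch 1.1 (add ¬(q1 ∨ ¬q3)):
        ¬(q1 ∨ ¬q3): α-rule — add ¬q1, ¬¬q3.
        × closes — contains both q3 and ¬q3.
      branch 1.2 (add (q3 ∨ q1)):
        ((q3 ↔ ¬q1) ↔ q3): β-rule — branch into (q3 ↔ ¬q1), q3  //  ¬(q3 ↔ ¬q1), ¬q3.
          branch 1.2.1 (add (q3 ↔ ¬q1), q3):
            × closes — contains both q3 and ¬q3.
          branch 1.2.2 (add ¬(q3 ↔ ¬q1), ¬q3):
            ¬((q3 ↔ ¬q1) ↔ q3): β-rule — branch into (q3 ↔ ¬q1), ¬q3  //  ¬(q3 ↔ ¬q1), q3.
              branch 1.2.2.1 (add (q3 ↔ ¬q1), ¬q3):
                (q3 ∨ q1): β-rule — branch into q3  //  q1.
                  branch 1.2.2.1.1 (add q3):
                    × closes — contains both q3 and ¬q3.
                  branch 1.2.2.1.2 (add q1):
                    × closes — contains both q1 and ¬q1.
              branch 1.2.2.2 (add ¬(q3 ↔ ¬q1), q3):
                × closes — contains both q3 and ¬q3.
  branch 2 (add (q1 ∨ ¬q3)):
    ((q1 ∨ ¬q3) → (q3 ∨ q1)): β-rule — branch into ¬(q1 ∨ ¬q3)  //  (q3 ∨ q1).
      branch 2.1 (add ¬(q1 ∨ ¬q3)):
        ¬(q1 ∨ ¬q3): α-rule — add ¬q1, ¬¬q3.
        × closes — contains both q3 and ¬q3.
      branch 2.2 (add (q3 ∨ q1)):
        ((q3 ↔ ¬q1) ↔ q3): β-rule — branch into (q3 ↔ ¬q1), q3  //  ¬(q3 ↔ ¬q1), ¬q3.
          branch 2.2.1 (add (q3 ↔ ¬q1), q3):
            × closes — contains both q3 and ¬q3.
          branch 2.2.2 (add ¬(q3 ↔ ¬q1), ¬q3):
            (q1 ∨ ¬q3): β-rule — branch into q1  //  ¬q3.
              branch 2.2.2.1 (add q1):
                × closes — contains both q1 and ¬q1.
              branch 2.2.2.2 (add ¬q3):
                (q3 ∨ q1): β-rule — branch into q3  //  q1.
                  branch 2.2.2.2.1 (add q3):
                    × closes — contains both q3 and ¬q3.
                  branch 2.2.2.2.2 (add q1):
                    × closes — contains both q1 and ¬q1.
All 10 branches close.
Every branch closed; the formula is unsatisfiable.

Unsatisfiable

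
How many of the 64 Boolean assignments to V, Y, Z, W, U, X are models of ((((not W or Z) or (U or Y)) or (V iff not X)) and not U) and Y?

16

Initial set: {(((((not W or Z) or (U or Y)) or (V iff not X)) and not U) and Y)}.
(((((not W or Z) or (U or Y)) or (V iff not X)) and not U) and Y): α-rule — add ((((not W or Z) or (U or Y)) or (V iff not X)) and not U), Y.
((((not W or Z) or (U or Y)) or (V iff not X)) and not U): α-rule — add (((not W or Z) or (U or Y)) or (V iff not X)), not U.
(((not W or Z) or (U or Y)) or (V iff not X)): β-rule — branch into ((not W or Z) or (U or Y))  //  (V iff not X).
  branch 1 (add ((not W or Z) or (U or Y))):
    ((not W or Z) or (U or Y)): β-rule — branch into (not W or Z)  //  (U or Y).
      branch 1.1 (add (not W or Z)):
        (not W or Z): β-rule — branch into not W  //  Z.
          branch 1.1.1 (add not W):
            ○ open, literals {U=F, W=F, Y=T}.
          branch 1.1.2 (add Z):
            ○ open, literals {U=F, Y=T, Z=T}.
      branch 1.2 (add (U or Y)):
        (U or Y): β-rule — branch into U  //  Y.
          branch 1.2.1 (add U):
            × closes — contains both U and not U.
          branch 1.2.2 (add Y):
            ○ open, literals {U=F, Y=T}.
  branch 2 (add (V iff not X)):
    (V iff not X): β-rule — branch into V, not X  //  not V, not not X.
      branch 2.1 (add V, not X):
        ○ open, literals {U=F, V=T, X=F, Y=T}.
      branch 2.2 (add not V, not not X):
        ○ open, literals {U=F, V=F, X=T, Y=T}.
1 branch closed, 5 open.
Each open branch fixes some atoms; the unmentioned ones are free. Counting distinct full assignments: branch {U=F, W=F, Y=T} (V, Z, X) contributes 8 new; branch {U=F, Y=T, Z=T} (V, W, X) contributes 4 new; branch {U=F, Y=T} (V, Z, W, X) contributes 4 new; branch {U=F, V=T, X=F, Y=T} (Z, W) contributes 0 new; branch {U=F, V=F, X=T, Y=T} (Z, W) contributes 0 new. Total: 16.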